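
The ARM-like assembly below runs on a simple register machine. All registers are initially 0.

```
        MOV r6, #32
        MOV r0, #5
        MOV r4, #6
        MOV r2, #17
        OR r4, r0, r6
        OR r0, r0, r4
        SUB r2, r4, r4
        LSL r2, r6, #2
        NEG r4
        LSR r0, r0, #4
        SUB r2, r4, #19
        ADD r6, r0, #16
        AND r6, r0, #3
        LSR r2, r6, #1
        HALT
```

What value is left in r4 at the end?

MOV r6, #32 → r6=32
MOV r0, #5 → r0=5
MOV r4, #6 → r4=6
MOV r2, #17 → r2=17
OR r4, r0, r6 → r4=5|32=37
OR r0, r0, r4 → r0=5|37=37
SUB r2, r4, r4 → r2=37-37=0
LSL r2, r6, #2 → r2=32<<2=128
NEG r4 → r4=-(37)=-37
LSR r0, r0, #4 → r0=37>>4=2
SUB r2, r4, #19 → r2=(-37)-19=-56
ADD r6, r0, #16 → r6=2+16=18
AND r6, r0, #3 → r6=2&3=2
LSR r2, r6, #1 → r2=2>>1=1
halt.

-37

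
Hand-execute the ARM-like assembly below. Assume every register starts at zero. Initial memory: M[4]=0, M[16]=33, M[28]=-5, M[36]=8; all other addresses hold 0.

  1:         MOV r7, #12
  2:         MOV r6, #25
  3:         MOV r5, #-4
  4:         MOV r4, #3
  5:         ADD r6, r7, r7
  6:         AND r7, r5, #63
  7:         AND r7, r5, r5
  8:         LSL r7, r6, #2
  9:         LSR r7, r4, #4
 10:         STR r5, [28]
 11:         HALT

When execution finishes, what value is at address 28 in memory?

r7=12
r6=25
r5=-4
r4=3
r6=12+12=24
r7=(-4)&63=60
r7=(-4)&(-4)=-4
r7=24<<2=96
r7=3>>4=0
STR r5, [28] → M[28]=-4
halt.

-4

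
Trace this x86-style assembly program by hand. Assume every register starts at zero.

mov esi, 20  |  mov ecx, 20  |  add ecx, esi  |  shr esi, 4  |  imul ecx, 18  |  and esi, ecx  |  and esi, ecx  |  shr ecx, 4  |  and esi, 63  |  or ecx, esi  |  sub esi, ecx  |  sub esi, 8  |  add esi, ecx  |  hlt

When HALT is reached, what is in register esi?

-8

after mov esi, 20: esi=20
after mov ecx, 20: ecx=20
after add ecx, esi: ecx=20+20=40
after shr esi, 4: esi=20>>4=1
after imul ecx, 18: ecx=40*18=720
after and esi, ecx: esi=1&720=0
after and esi, ecx: esi=0&720=0
after shr ecx, 4: ecx=720>>4=45
after and esi, 63: esi=0&63=0
after or ecx, esi: ecx=45|0=45
after sub esi, ecx: esi=0-45=-45
after sub esi, 8: esi=(-45)-8=-53
after add esi, ecx: esi=(-53)+45=-8
halt.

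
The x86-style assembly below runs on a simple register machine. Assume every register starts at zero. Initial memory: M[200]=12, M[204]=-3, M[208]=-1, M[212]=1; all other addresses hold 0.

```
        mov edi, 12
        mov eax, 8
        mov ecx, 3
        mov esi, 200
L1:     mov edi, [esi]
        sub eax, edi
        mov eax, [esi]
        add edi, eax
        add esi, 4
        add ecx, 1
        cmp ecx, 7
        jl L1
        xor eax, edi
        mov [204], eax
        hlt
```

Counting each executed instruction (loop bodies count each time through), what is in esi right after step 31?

edi=12
eax=8
ecx=3
esi=200
edi=M[200]=12
eax=8-12=-4
eax=M[200]=12
edi=12+12=24
esi=200+4=204
ecx=3+1=4
cmp ecx, 7  (cmp 4,7)
jl L1: taken
edi=M[204]=-3
eax=12-(-3)=15
eax=M[204]=-3
edi=(-3)+(-3)=-6
esi=204+4=208
ecx=4+1=5
cmp ecx, 7  (cmp 5,7)
jl L1: taken
edi=M[208]=-1
eax=(-3)-(-1)=-2
eax=M[208]=-1
edi=(-1)+(-1)=-2
esi=208+4=212
ecx=5+1=6
cmp ecx, 7  (cmp 6,7)
jl L1: taken
edi=M[212]=1
eax=(-1)-1=-2
eax=M[212]=1
After step 31: esi = 212.

212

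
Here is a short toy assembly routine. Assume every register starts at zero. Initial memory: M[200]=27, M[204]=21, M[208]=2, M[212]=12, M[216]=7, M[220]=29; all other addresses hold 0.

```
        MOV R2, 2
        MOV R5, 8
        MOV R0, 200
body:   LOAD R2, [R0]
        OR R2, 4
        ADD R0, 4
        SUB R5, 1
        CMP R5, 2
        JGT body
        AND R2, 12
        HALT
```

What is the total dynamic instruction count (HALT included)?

R2=2
R5=8
R0=200
R2=M[200]=27
R2=27|4=31
R0=200+4=204
R5=8-1=7
CMP R5, 2  (cmp 7,2)
JGT body: taken
R2=M[204]=21
R2=21|4=21
R0=204+4=208
R5=7-1=6
CMP R5, 2  (cmp 6,2)
JGT body: taken
R2=M[208]=2
R2=2|4=6
R0=208+4=212
R5=6-1=5
CMP R5, 2  (cmp 5,2)
JGT body: taken
R2=M[212]=12
R2=12|4=12
R0=212+4=216
R5=5-1=4
CMP R5, 2  (cmp 4,2)
JGT body: taken
R2=M[216]=7
R2=7|4=7
R0=216+4=220
R5=4-1=3
CMP R5, 2  (cmp 3,2)
JGT body: taken
R2=M[220]=29
R2=29|4=29
R0=220+4=224
R5=3-1=2
CMP R5, 2  (cmp 2,2)
JGT body: not taken
R2=29&12=12
halt.
Total executed instructions: 41.

41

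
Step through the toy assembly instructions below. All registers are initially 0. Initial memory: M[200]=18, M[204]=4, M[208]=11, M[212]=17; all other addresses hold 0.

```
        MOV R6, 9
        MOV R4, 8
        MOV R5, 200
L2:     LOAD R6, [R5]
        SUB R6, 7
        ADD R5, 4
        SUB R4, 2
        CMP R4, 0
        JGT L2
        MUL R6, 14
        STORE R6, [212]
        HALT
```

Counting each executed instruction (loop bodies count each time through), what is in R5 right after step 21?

212

after MOV R6, 9: R6=9
after MOV R4, 8: R4=8
after MOV R5, 200: R5=200
after LOAD R6, [R5]: R6=M[200]=18
after SUB R6, 7: R6=18-7=11
after ADD R5, 4: R5=200+4=204
after SUB R4, 2: R4=8-2=6
CMP R4, 0  (cmp 6,0)
JGT L2: taken
after LOAD R6, [R5]: R6=M[204]=4
after SUB R6, 7: R6=4-7=-3
after ADD R5, 4: R5=204+4=208
after SUB R4, 2: R4=6-2=4
CMP R4, 0  (cmp 4,0)
JGT L2: taken
after LOAD R6, [R5]: R6=M[208]=11
after SUB R6, 7: R6=11-7=4
after ADD R5, 4: R5=208+4=212
after SUB R4, 2: R4=4-2=2
CMP R4, 0  (cmp 2,0)
JGT L2: taken
After step 21: R5 = 212.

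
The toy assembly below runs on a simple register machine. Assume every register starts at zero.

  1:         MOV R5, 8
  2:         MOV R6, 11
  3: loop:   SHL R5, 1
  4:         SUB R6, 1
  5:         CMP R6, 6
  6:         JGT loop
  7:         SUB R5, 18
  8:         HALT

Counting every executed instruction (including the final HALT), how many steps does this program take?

MOV R5, 8 → R5=8
MOV R6, 11 → R6=11
SHL R5, 1 → R5=8<<1=16
SUB R6, 1 → R6=11-1=10
CMP R6, 6  (cmp 10,6)
JGT loop: taken
SHL R5, 1 → R5=16<<1=32
SUB R6, 1 → R6=10-1=9
CMP R6, 6  (cmp 9,6)
JGT loop: taken
SHL R5, 1 → R5=32<<1=64
SUB R6, 1 → R6=9-1=8
CMP R6, 6  (cmp 8,6)
JGT loop: taken
SHL R5, 1 → R5=64<<1=128
SUB R6, 1 → R6=8-1=7
CMP R6, 6  (cmp 7,6)
JGT loop: taken
SHL R5, 1 → R5=128<<1=256
SUB R6, 1 → R6=7-1=6
CMP R6, 6  (cmp 6,6)
JGT loop: not taken
SUB R5, 18 → R5=256-18=238
halt.
Total executed instructions: 24.

24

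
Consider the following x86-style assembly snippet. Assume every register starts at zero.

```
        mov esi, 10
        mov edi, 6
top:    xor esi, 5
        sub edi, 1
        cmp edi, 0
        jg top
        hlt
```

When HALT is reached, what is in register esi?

10

after mov esi, 10: esi=10
after mov edi, 6: edi=6
after xor esi, 5: esi=10^5=15
after sub edi, 1: edi=6-1=5
cmp edi, 0  (cmp 5,0)
jg top: taken
after xor esi, 5: esi=15^5=10
after sub edi, 1: edi=5-1=4
cmp edi, 0  (cmp 4,0)
jg top: taken
after xor esi, 5: esi=10^5=15
after sub edi, 1: edi=4-1=3
cmp edi, 0  (cmp 3,0)
jg top: taken
after xor esi, 5: esi=15^5=10
after sub edi, 1: edi=3-1=2
cmp edi, 0  (cmp 2,0)
jg top: taken
after xor esi, 5: esi=10^5=15
after sub edi, 1: edi=2-1=1
cmp edi, 0  (cmp 1,0)
jg top: taken
after xor esi, 5: esi=15^5=10
after sub edi, 1: edi=1-1=0
cmp edi, 0  (cmp 0,0)
jg top: not taken
halt.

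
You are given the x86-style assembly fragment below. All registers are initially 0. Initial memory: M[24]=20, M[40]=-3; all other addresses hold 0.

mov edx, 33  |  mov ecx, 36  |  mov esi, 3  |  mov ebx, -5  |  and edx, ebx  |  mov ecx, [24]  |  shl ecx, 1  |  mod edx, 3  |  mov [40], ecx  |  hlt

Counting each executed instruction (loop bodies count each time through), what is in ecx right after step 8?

40

after mov edx, 33: edx=33
after mov ecx, 36: ecx=36
after mov esi, 3: esi=3
after mov ebx, -5: ebx=-5
after and edx, ebx: edx=33&(-5)=33
after mov ecx, [24]: ecx=M[24]=20
after shl ecx, 1: ecx=20<<1=40
after mod edx, 3: edx=33%3=0
After step 8: ecx = 40.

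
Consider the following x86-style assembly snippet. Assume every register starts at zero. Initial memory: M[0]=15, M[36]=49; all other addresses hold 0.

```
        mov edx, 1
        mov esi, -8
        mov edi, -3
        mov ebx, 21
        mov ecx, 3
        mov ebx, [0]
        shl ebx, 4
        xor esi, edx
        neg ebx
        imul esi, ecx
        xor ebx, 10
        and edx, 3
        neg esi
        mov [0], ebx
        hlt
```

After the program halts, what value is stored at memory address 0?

-230

mov edx, 1 → edx=1
mov esi, -8 → esi=-8
mov edi, -3 → edi=-3
mov ebx, 21 → ebx=21
mov ecx, 3 → ecx=3
mov ebx, [0] → ebx=M[0]=15
shl ebx, 4 → ebx=15<<4=240
xor esi, edx → esi=(-8)^1=-7
neg ebx → ebx=-(240)=-240
imul esi, ecx → esi=(-7)*3=-21
xor ebx, 10 → ebx=(-240)^10=-230
and edx, 3 → edx=1&3=1
neg esi → esi=-(-21)=21
mov [0], ebx → M[0]=-230
halt.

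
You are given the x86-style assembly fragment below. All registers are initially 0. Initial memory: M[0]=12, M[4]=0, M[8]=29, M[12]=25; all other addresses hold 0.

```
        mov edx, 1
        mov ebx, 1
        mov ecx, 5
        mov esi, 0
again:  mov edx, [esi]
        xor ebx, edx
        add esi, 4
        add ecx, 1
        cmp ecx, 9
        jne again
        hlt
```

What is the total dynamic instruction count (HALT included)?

mov edx, 1 → edx=1
mov ebx, 1 → ebx=1
mov ecx, 5 → ecx=5
mov esi, 0 → esi=0
mov edx, [esi] → edx=M[0]=12
xor ebx, edx → ebx=1^12=13
add esi, 4 → esi=0+4=4
add ecx, 1 → ecx=5+1=6
cmp ecx, 9  (cmp 6,9)
jne again: taken
mov edx, [esi] → edx=M[4]=0
xor ebx, edx → ebx=13^0=13
add esi, 4 → esi=4+4=8
add ecx, 1 → ecx=6+1=7
cmp ecx, 9  (cmp 7,9)
jne again: taken
mov edx, [esi] → edx=M[8]=29
xor ebx, edx → ebx=13^29=16
add esi, 4 → esi=8+4=12
add ecx, 1 → ecx=7+1=8
cmp ecx, 9  (cmp 8,9)
jne again: taken
mov edx, [esi] → edx=M[12]=25
xor ebx, edx → ebx=16^25=9
add esi, 4 → esi=12+4=16
add ecx, 1 → ecx=8+1=9
cmp ecx, 9  (cmp 9,9)
jne again: not taken
halt.
Total executed instructions: 29.

29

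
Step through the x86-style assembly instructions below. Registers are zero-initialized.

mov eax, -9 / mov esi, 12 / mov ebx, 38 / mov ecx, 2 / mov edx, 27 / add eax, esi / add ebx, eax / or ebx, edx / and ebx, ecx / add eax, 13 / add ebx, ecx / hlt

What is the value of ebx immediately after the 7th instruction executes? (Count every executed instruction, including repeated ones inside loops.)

41

after mov eax, -9: eax=-9
after mov esi, 12: esi=12
after mov ebx, 38: ebx=38
after mov ecx, 2: ecx=2
after mov edx, 27: edx=27
after add eax, esi: eax=(-9)+12=3
after add ebx, eax: ebx=38+3=41
After step 7: ebx = 41.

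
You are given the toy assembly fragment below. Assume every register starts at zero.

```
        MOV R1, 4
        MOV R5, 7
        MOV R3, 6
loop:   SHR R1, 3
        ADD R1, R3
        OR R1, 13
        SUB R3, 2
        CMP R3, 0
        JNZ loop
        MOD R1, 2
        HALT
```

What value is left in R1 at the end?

R1=4
R5=7
R3=6
R1=4>>3=0
R1=0+6=6
R1=6|13=15
R3=6-2=4
CMP R3, 0  (cmp 4,0)
JNZ loop: taken
R1=15>>3=1
R1=1+4=5
R1=5|13=13
R3=4-2=2
CMP R3, 0  (cmp 2,0)
JNZ loop: taken
R1=13>>3=1
R1=1+2=3
R1=3|13=15
R3=2-2=0
CMP R3, 0  (cmp 0,0)
JNZ loop: not taken
R1=15%2=1
halt.

1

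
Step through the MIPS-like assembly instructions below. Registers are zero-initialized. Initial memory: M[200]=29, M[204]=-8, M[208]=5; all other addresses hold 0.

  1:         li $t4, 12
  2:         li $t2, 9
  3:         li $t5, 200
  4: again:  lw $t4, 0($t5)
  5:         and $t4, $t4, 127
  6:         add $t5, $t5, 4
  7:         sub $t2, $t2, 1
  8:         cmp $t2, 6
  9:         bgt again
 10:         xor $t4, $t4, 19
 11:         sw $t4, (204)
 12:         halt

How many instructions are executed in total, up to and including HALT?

24

li $t4, 12 → $t4=12
li $t2, 9 → $t2=9
li $t5, 200 → $t5=200
lw $t4, 0($t5) → $t4=M[200]=29
and $t4, $t4, 127 → $t4=29&127=29
add $t5, $t5, 4 → $t5=200+4=204
sub $t2, $t2, 1 → $t2=9-1=8
cmp $t2, 6  (cmp 8,6)
bgt again: taken
lw $t4, 0($t5) → $t4=M[204]=-8
and $t4, $t4, 127 → $t4=(-8)&127=120
add $t5, $t5, 4 → $t5=204+4=208
sub $t2, $t2, 1 → $t2=8-1=7
cmp $t2, 6  (cmp 7,6)
bgt again: taken
lw $t4, 0($t5) → $t4=M[208]=5
and $t4, $t4, 127 → $t4=5&127=5
add $t5, $t5, 4 → $t5=208+4=212
sub $t2, $t2, 1 → $t2=7-1=6
cmp $t2, 6  (cmp 6,6)
bgt again: not taken
xor $t4, $t4, 19 → $t4=5^19=22
sw $t4, (204) → M[204]=22
halt.
Total executed instructions: 24.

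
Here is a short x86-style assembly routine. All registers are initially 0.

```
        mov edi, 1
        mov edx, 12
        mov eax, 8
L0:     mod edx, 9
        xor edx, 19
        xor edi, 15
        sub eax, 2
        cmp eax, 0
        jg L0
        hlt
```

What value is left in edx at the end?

27

after mov edi, 1: edi=1
after mov edx, 12: edx=12
after mov eax, 8: eax=8
after mod edx, 9: edx=12%9=3
after xor edx, 19: edx=3^19=16
after xor edi, 15: edi=1^15=14
after sub eax, 2: eax=8-2=6
cmp eax, 0  (cmp 6,0)
jg L0: taken
after mod edx, 9: edx=16%9=7
after xor edx, 19: edx=7^19=20
after xor edi, 15: edi=14^15=1
after sub eax, 2: eax=6-2=4
cmp eax, 0  (cmp 4,0)
jg L0: taken
after mod edx, 9: edx=20%9=2
after xor edx, 19: edx=2^19=17
after xor edi, 15: edi=1^15=14
after sub eax, 2: eax=4-2=2
cmp eax, 0  (cmp 2,0)
jg L0: taken
after mod edx, 9: edx=17%9=8
after xor edx, 19: edx=8^19=27
after xor edi, 15: edi=14^15=1
after sub eax, 2: eax=2-2=0
cmp eax, 0  (cmp 0,0)
jg L0: not taken
halt.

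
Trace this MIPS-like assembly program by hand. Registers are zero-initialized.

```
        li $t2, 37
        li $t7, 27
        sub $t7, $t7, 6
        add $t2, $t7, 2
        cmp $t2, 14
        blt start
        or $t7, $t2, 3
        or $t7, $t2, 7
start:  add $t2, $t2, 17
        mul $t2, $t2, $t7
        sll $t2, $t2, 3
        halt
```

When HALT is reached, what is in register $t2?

after li $t2, 37: $t2=37
after li $t7, 27: $t7=27
after sub $t7, $t7, 6: $t7=27-6=21
after add $t2, $t7, 2: $t2=21+2=23
cmp $t2, 14  (cmp 23,14)
blt start: not taken
after or $t7, $t2, 3: $t7=23|3=23
after or $t7, $t2, 7: $t7=23|7=23
after add $t2, $t2, 17: $t2=23+17=40
after mul $t2, $t2, $t7: $t2=40*23=920
after sll $t2, $t2, 3: $t2=920<<3=7360
halt.

7360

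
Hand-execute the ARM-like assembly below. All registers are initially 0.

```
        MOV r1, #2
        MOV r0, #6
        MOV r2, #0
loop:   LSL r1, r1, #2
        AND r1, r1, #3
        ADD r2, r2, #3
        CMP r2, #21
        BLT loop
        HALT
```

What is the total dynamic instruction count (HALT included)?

39

r1=2
r0=6
r2=0
r1=2<<2=8
r1=8&3=0
r2=0+3=3
CMP r2, #21  (cmp 3,21)
BLT loop: taken
r1=0<<2=0
r1=0&3=0
r2=3+3=6
CMP r2, #21  (cmp 6,21)
BLT loop: taken
r1=0<<2=0
r1=0&3=0
r2=6+3=9
CMP r2, #21  (cmp 9,21)
BLT loop: taken
r1=0<<2=0
r1=0&3=0
r2=9+3=12
CMP r2, #21  (cmp 12,21)
BLT loop: taken
r1=0<<2=0
r1=0&3=0
r2=12+3=15
CMP r2, #21  (cmp 15,21)
BLT loop: taken
r1=0<<2=0
r1=0&3=0
r2=15+3=18
CMP r2, #21  (cmp 18,21)
BLT loop: taken
r1=0<<2=0
r1=0&3=0
r2=18+3=21
CMP r2, #21  (cmp 21,21)
BLT loop: not taken
halt.
Total executed instructions: 39.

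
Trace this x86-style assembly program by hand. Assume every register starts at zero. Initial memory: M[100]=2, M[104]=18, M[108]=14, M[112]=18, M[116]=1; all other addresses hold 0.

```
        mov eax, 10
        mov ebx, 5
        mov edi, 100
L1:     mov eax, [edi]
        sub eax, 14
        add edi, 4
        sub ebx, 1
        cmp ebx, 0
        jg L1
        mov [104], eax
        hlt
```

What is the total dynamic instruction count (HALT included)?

eax=10
ebx=5
edi=100
eax=M[100]=2
eax=2-14=-12
edi=100+4=104
ebx=5-1=4
cmp ebx, 0  (cmp 4,0)
jg L1: taken
eax=M[104]=18
eax=18-14=4
edi=104+4=108
ebx=4-1=3
cmp ebx, 0  (cmp 3,0)
jg L1: taken
eax=M[108]=14
eax=14-14=0
edi=108+4=112
ebx=3-1=2
cmp ebx, 0  (cmp 2,0)
jg L1: taken
eax=M[112]=18
eax=18-14=4
edi=112+4=116
ebx=2-1=1
cmp ebx, 0  (cmp 1,0)
jg L1: taken
eax=M[116]=1
eax=1-14=-13
edi=116+4=120
ebx=1-1=0
cmp ebx, 0  (cmp 0,0)
jg L1: not taken
mov [104], eax → M[104]=-13
halt.
Total executed instructions: 35.

35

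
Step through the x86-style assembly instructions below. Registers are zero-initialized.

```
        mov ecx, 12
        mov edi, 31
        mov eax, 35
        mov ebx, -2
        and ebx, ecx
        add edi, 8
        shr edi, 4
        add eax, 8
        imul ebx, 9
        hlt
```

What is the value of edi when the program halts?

2

mov ecx, 12 → ecx=12
mov edi, 31 → edi=31
mov eax, 35 → eax=35
mov ebx, -2 → ebx=-2
and ebx, ecx → ebx=(-2)&12=12
add edi, 8 → edi=31+8=39
shr edi, 4 → edi=39>>4=2
add eax, 8 → eax=35+8=43
imul ebx, 9 → ebx=12*9=108
halt.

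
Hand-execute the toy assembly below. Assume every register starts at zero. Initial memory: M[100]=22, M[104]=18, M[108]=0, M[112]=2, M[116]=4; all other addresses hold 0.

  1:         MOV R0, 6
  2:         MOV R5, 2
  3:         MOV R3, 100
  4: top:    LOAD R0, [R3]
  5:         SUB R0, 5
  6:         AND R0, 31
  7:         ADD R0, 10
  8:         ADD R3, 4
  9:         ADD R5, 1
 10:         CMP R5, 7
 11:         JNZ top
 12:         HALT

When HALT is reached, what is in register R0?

41

after MOV R0, 6: R0=6
after MOV R5, 2: R5=2
after MOV R3, 100: R3=100
after LOAD R0, [R3]: R0=M[100]=22
after SUB R0, 5: R0=22-5=17
after AND R0, 31: R0=17&31=17
after ADD R0, 10: R0=17+10=27
after ADD R3, 4: R3=100+4=104
after ADD R5, 1: R5=2+1=3
CMP R5, 7  (cmp 3,7)
JNZ top: taken
after LOAD R0, [R3]: R0=M[104]=18
after SUB R0, 5: R0=18-5=13
after AND R0, 31: R0=13&31=13
after ADD R0, 10: R0=13+10=23
after ADD R3, 4: R3=104+4=108
after ADD R5, 1: R5=3+1=4
CMP R5, 7  (cmp 4,7)
JNZ top: taken
after LOAD R0, [R3]: R0=M[108]=0
after SUB R0, 5: R0=0-5=-5
after AND R0, 31: R0=(-5)&31=27
after ADD R0, 10: R0=27+10=37
after ADD R3, 4: R3=108+4=112
after ADD R5, 1: R5=4+1=5
CMP R5, 7  (cmp 5,7)
JNZ top: taken
after LOAD R0, [R3]: R0=M[112]=2
after SUB R0, 5: R0=2-5=-3
after AND R0, 31: R0=(-3)&31=29
after ADD R0, 10: R0=29+10=39
after ADD R3, 4: R3=112+4=116
after ADD R5, 1: R5=5+1=6
CMP R5, 7  (cmp 6,7)
JNZ top: taken
after LOAD R0, [R3]: R0=M[116]=4
after SUB R0, 5: R0=4-5=-1
after AND R0, 31: R0=(-1)&31=31
after ADD R0, 10: R0=31+10=41
after ADD R3, 4: R3=116+4=120
after ADD R5, 1: R5=6+1=7
CMP R5, 7  (cmp 7,7)
JNZ top: not taken
halt.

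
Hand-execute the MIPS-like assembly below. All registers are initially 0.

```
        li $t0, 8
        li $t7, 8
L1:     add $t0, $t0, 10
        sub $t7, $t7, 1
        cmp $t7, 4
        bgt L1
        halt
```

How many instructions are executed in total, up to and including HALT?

$t0=8
$t7=8
$t0=8+10=18
$t7=8-1=7
cmp $t7, 4  (cmp 7,4)
bgt L1: taken
$t0=18+10=28
$t7=7-1=6
cmp $t7, 4  (cmp 6,4)
bgt L1: taken
$t0=28+10=38
$t7=6-1=5
cmp $t7, 4  (cmp 5,4)
bgt L1: taken
$t0=38+10=48
$t7=5-1=4
cmp $t7, 4  (cmp 4,4)
bgt L1: not taken
halt.
Total executed instructions: 19.

19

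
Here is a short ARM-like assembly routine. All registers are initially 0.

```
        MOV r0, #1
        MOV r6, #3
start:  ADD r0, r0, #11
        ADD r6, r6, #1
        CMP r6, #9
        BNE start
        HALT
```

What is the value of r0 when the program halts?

MOV r0, #1 → r0=1
MOV r6, #3 → r6=3
ADD r0, r0, #11 → r0=1+11=12
ADD r6, r6, #1 → r6=3+1=4
CMP r6, #9  (cmp 4,9)
BNE start: taken
ADD r0, r0, #11 → r0=12+11=23
ADD r6, r6, #1 → r6=4+1=5
CMP r6, #9  (cmp 5,9)
BNE start: taken
ADD r0, r0, #11 → r0=23+11=34
ADD r6, r6, #1 → r6=5+1=6
CMP r6, #9  (cmp 6,9)
BNE start: taken
ADD r0, r0, #11 → r0=34+11=45
ADD r6, r6, #1 → r6=6+1=7
CMP r6, #9  (cmp 7,9)
BNE start: taken
ADD r0, r0, #11 → r0=45+11=56
ADD r6, r6, #1 → r6=7+1=8
CMP r6, #9  (cmp 8,9)
BNE start: taken
ADD r0, r0, #11 → r0=56+11=67
ADD r6, r6, #1 → r6=8+1=9
CMP r6, #9  (cmp 9,9)
BNE start: not taken
halt.

67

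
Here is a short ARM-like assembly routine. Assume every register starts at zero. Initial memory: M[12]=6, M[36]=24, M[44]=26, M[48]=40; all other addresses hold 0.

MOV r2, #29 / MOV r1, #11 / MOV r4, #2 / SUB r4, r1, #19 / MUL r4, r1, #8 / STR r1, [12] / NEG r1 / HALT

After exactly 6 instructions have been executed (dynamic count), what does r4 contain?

MOV r2, #29 → r2=29
MOV r1, #11 → r1=11
MOV r4, #2 → r4=2
SUB r4, r1, #19 → r4=11-19=-8
MUL r4, r1, #8 → r4=11*8=88
STR r1, [12] → M[12]=11
After step 6: r4 = 88.

88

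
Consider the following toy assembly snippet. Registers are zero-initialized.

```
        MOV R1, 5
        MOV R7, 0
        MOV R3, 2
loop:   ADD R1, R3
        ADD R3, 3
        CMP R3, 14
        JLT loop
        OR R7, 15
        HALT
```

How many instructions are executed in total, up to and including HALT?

21

MOV R1, 5 → R1=5
MOV R7, 0 → R7=0
MOV R3, 2 → R3=2
ADD R1, R3 → R1=5+2=7
ADD R3, 3 → R3=2+3=5
CMP R3, 14  (cmp 5,14)
JLT loop: taken
ADD R1, R3 → R1=7+5=12
ADD R3, 3 → R3=5+3=8
CMP R3, 14  (cmp 8,14)
JLT loop: taken
ADD R1, R3 → R1=12+8=20
ADD R3, 3 → R3=8+3=11
CMP R3, 14  (cmp 11,14)
JLT loop: taken
ADD R1, R3 → R1=20+11=31
ADD R3, 3 → R3=11+3=14
CMP R3, 14  (cmp 14,14)
JLT loop: not taken
OR R7, 15 → R7=0|15=15
halt.
Total executed instructions: 21.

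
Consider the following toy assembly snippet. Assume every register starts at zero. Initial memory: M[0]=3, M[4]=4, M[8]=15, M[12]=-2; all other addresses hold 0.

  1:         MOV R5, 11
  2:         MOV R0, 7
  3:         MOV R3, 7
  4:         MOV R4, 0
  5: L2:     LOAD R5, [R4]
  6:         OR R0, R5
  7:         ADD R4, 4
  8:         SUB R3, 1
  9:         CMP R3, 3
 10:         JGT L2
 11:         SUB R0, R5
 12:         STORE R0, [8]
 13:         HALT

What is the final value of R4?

16

MOV R5, 11 → R5=11
MOV R0, 7 → R0=7
MOV R3, 7 → R3=7
MOV R4, 0 → R4=0
LOAD R5, [R4] → R5=M[0]=3
OR R0, R5 → R0=7|3=7
ADD R4, 4 → R4=0+4=4
SUB R3, 1 → R3=7-1=6
CMP R3, 3  (cmp 6,3)
JGT L2: taken
LOAD R5, [R4] → R5=M[4]=4
OR R0, R5 → R0=7|4=7
ADD R4, 4 → R4=4+4=8
SUB R3, 1 → R3=6-1=5
CMP R3, 3  (cmp 5,3)
JGT L2: taken
LOAD R5, [R4] → R5=M[8]=15
OR R0, R5 → R0=7|15=15
ADD R4, 4 → R4=8+4=12
SUB R3, 1 → R3=5-1=4
CMP R3, 3  (cmp 4,3)
JGT L2: taken
LOAD R5, [R4] → R5=M[12]=-2
OR R0, R5 → R0=15|(-2)=-1
ADD R4, 4 → R4=12+4=16
SUB R3, 1 → R3=4-1=3
CMP R3, 3  (cmp 3,3)
JGT L2: not taken
SUB R0, R5 → R0=(-1)-(-2)=1
STORE R0, [8] → M[8]=1
halt.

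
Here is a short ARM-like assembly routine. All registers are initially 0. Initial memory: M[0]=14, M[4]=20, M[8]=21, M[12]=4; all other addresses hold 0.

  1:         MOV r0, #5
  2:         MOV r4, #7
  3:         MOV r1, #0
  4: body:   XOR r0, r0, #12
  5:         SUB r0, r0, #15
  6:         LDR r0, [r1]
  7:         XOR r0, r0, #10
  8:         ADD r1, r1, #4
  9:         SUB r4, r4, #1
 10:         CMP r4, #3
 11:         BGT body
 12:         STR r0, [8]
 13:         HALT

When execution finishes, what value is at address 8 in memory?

after MOV r0, #5: r0=5
after MOV r4, #7: r4=7
after MOV r1, #0: r1=0
after XOR r0, r0, #12: r0=5^12=9
after SUB r0, r0, #15: r0=9-15=-6
after LDR r0, [r1]: r0=M[0]=14
after XOR r0, r0, #10: r0=14^10=4
after ADD r1, r1, #4: r1=0+4=4
after SUB r4, r4, #1: r4=7-1=6
CMP r4, #3  (cmp 6,3)
BGT body: taken
after XOR r0, r0, #12: r0=4^12=8
after SUB r0, r0, #15: r0=8-15=-7
after LDR r0, [r1]: r0=M[4]=20
after XOR r0, r0, #10: r0=20^10=30
after ADD r1, r1, #4: r1=4+4=8
after SUB r4, r4, #1: r4=6-1=5
CMP r4, #3  (cmp 5,3)
BGT body: taken
after XOR r0, r0, #12: r0=30^12=18
after SUB r0, r0, #15: r0=18-15=3
after LDR r0, [r1]: r0=M[8]=21
after XOR r0, r0, #10: r0=21^10=31
after ADD r1, r1, #4: r1=8+4=12
after SUB r4, r4, #1: r4=5-1=4
CMP r4, #3  (cmp 4,3)
BGT body: taken
after XOR r0, r0, #12: r0=31^12=19
after SUB r0, r0, #15: r0=19-15=4
after LDR r0, [r1]: r0=M[12]=4
after XOR r0, r0, #10: r0=4^10=14
after ADD r1, r1, #4: r1=12+4=16
after SUB r4, r4, #1: r4=4-1=3
CMP r4, #3  (cmp 3,3)
BGT body: not taken
STR r0, [8] → M[8]=14
halt.

14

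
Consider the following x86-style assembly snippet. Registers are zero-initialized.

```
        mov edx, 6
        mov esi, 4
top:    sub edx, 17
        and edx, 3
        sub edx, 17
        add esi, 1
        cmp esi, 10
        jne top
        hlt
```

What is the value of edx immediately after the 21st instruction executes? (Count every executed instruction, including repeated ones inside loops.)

after mov edx, 6: edx=6
after mov esi, 4: esi=4
after sub edx, 17: edx=6-17=-11
after and edx, 3: edx=(-11)&3=1
after sub edx, 17: edx=1-17=-16
after add esi, 1: esi=4+1=5
cmp esi, 10  (cmp 5,10)
jne top: taken
after sub edx, 17: edx=(-16)-17=-33
after and edx, 3: edx=(-33)&3=3
after sub edx, 17: edx=3-17=-14
after add esi, 1: esi=5+1=6
cmp esi, 10  (cmp 6,10)
jne top: taken
after sub edx, 17: edx=(-14)-17=-31
after and edx, 3: edx=(-31)&3=1
after sub edx, 17: edx=1-17=-16
after add esi, 1: esi=6+1=7
cmp esi, 10  (cmp 7,10)
jne top: taken
after sub edx, 17: edx=(-16)-17=-33
After step 21: edx = -33.

-33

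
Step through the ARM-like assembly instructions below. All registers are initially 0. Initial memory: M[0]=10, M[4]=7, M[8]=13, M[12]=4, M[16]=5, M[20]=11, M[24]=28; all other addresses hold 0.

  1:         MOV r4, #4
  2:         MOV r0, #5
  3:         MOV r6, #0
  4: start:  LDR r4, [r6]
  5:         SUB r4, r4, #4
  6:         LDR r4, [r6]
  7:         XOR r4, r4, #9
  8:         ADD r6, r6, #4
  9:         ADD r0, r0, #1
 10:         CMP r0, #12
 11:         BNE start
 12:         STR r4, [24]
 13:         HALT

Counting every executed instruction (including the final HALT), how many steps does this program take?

after MOV r4, #4: r4=4
after MOV r0, #5: r0=5
after MOV r6, #0: r6=0
after LDR r4, [r6]: r4=M[0]=10
after SUB r4, r4, #4: r4=10-4=6
after LDR r4, [r6]: r4=M[0]=10
after XOR r4, r4, #9: r4=10^9=3
after ADD r6, r6, #4: r6=0+4=4
after ADD r0, r0, #1: r0=5+1=6
CMP r0, #12  (cmp 6,12)
BNE start: taken
after LDR r4, [r6]: r4=M[4]=7
after SUB r4, r4, #4: r4=7-4=3
after LDR r4, [r6]: r4=M[4]=7
after XOR r4, r4, #9: r4=7^9=14
after ADD r6, r6, #4: r6=4+4=8
after ADD r0, r0, #1: r0=6+1=7
CMP r0, #12  (cmp 7,12)
BNE start: taken
after LDR r4, [r6]: r4=M[8]=13
after SUB r4, r4, #4: r4=13-4=9
after LDR r4, [r6]: r4=M[8]=13
after XOR r4, r4, #9: r4=13^9=4
after ADD r6, r6, #4: r6=8+4=12
after ADD r0, r0, #1: r0=7+1=8
CMP r0, #12  (cmp 8,12)
BNE start: taken
after LDR r4, [r6]: r4=M[12]=4
after SUB r4, r4, #4: r4=4-4=0
after LDR r4, [r6]: r4=M[12]=4
after XOR r4, r4, #9: r4=4^9=13
after ADD r6, r6, #4: r6=12+4=16
after ADD r0, r0, #1: r0=8+1=9
CMP r0, #12  (cmp 9,12)
BNE start: taken
after LDR r4, [r6]: r4=M[16]=5
after SUB r4, r4, #4: r4=5-4=1
after LDR r4, [r6]: r4=M[16]=5
after XOR r4, r4, #9: r4=5^9=12
after ADD r6, r6, #4: r6=16+4=20
after ADD r0, r0, #1: r0=9+1=10
CMP r0, #12  (cmp 10,12)
BNE start: taken
after LDR r4, [r6]: r4=M[20]=11
after SUB r4, r4, #4: r4=11-4=7
after LDR r4, [r6]: r4=M[20]=11
after XOR r4, r4, #9: r4=11^9=2
after ADD r6, r6, #4: r6=20+4=24
after ADD r0, r0, #1: r0=10+1=11
CMP r0, #12  (cmp 11,12)
BNE start: taken
after LDR r4, [r6]: r4=M[24]=28
after SUB r4, r4, #4: r4=28-4=24
after LDR r4, [r6]: r4=M[24]=28
after XOR r4, r4, #9: r4=28^9=21
after ADD r6, r6, #4: r6=24+4=28
after ADD r0, r0, #1: r0=11+1=12
CMP r0, #12  (cmp 12,12)
BNE start: not taken
STR r4, [24] → M[24]=21
halt.
Total executed instructions: 61.

61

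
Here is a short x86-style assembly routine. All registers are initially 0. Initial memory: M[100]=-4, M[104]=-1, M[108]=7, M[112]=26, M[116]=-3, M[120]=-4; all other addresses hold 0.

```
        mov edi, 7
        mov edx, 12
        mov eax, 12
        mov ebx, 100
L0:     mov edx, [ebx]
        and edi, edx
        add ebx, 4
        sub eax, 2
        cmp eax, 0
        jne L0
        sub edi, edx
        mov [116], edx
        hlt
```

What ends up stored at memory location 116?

edi=7
edx=12
eax=12
ebx=100
edx=M[100]=-4
edi=7&(-4)=4
ebx=100+4=104
eax=12-2=10
cmp eax, 0  (cmp 10,0)
jne L0: taken
edx=M[104]=-1
edi=4&(-1)=4
ebx=104+4=108
eax=10-2=8
cmp eax, 0  (cmp 8,0)
jne L0: taken
edx=M[108]=7
edi=4&7=4
ebx=108+4=112
eax=8-2=6
cmp eax, 0  (cmp 6,0)
jne L0: taken
edx=M[112]=26
edi=4&26=0
ebx=112+4=116
eax=6-2=4
cmp eax, 0  (cmp 4,0)
jne L0: taken
edx=M[116]=-3
edi=0&(-3)=0
ebx=116+4=120
eax=4-2=2
cmp eax, 0  (cmp 2,0)
jne L0: taken
edx=M[120]=-4
edi=0&(-4)=0
ebx=120+4=124
eax=2-2=0
cmp eax, 0  (cmp 0,0)
jne L0: not taken
edi=0-(-4)=4
mov [116], edx → M[116]=-4
halt.

-4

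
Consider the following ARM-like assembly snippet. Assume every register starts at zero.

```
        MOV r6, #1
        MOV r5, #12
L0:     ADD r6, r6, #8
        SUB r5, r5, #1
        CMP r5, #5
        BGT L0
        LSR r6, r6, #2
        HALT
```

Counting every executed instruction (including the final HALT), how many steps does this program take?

32

after MOV r6, #1: r6=1
after MOV r5, #12: r5=12
after ADD r6, r6, #8: r6=1+8=9
after SUB r5, r5, #1: r5=12-1=11
CMP r5, #5  (cmp 11,5)
BGT L0: taken
after ADD r6, r6, #8: r6=9+8=17
after SUB r5, r5, #1: r5=11-1=10
CMP r5, #5  (cmp 10,5)
BGT L0: taken
after ADD r6, r6, #8: r6=17+8=25
after SUB r5, r5, #1: r5=10-1=9
CMP r5, #5  (cmp 9,5)
BGT L0: taken
after ADD r6, r6, #8: r6=25+8=33
after SUB r5, r5, #1: r5=9-1=8
CMP r5, #5  (cmp 8,5)
BGT L0: taken
after ADD r6, r6, #8: r6=33+8=41
after SUB r5, r5, #1: r5=8-1=7
CMP r5, #5  (cmp 7,5)
BGT L0: taken
after ADD r6, r6, #8: r6=41+8=49
after SUB r5, r5, #1: r5=7-1=6
CMP r5, #5  (cmp 6,5)
BGT L0: taken
after ADD r6, r6, #8: r6=49+8=57
after SUB r5, r5, #1: r5=6-1=5
CMP r5, #5  (cmp 5,5)
BGT L0: not taken
after LSR r6, r6, #2: r6=57>>2=14
halt.
Total executed instructions: 32.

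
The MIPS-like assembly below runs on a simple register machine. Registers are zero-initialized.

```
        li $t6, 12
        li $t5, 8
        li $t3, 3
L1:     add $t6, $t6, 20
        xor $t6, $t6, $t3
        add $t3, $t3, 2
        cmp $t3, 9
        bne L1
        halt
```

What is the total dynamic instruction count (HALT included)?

$t6=12
$t5=8
$t3=3
$t6=12+20=32
$t6=32^3=35
$t3=3+2=5
cmp $t3, 9  (cmp 5,9)
bne L1: taken
$t6=35+20=55
$t6=55^5=50
$t3=5+2=7
cmp $t3, 9  (cmp 7,9)
bne L1: taken
$t6=50+20=70
$t6=70^7=65
$t3=7+2=9
cmp $t3, 9  (cmp 9,9)
bne L1: not taken
halt.
Total executed instructions: 19.

19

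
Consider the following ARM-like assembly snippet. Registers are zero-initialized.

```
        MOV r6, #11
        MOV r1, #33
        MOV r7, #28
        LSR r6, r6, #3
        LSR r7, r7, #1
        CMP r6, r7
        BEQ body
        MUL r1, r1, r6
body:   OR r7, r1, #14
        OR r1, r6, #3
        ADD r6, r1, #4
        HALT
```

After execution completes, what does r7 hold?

47

r6=11
r1=33
r7=28
r6=11>>3=1
r7=28>>1=14
CMP r6, r7  (cmp 1,14)
BEQ body: not taken
r1=33*1=33
r7=33|14=47
r1=1|3=3
r6=3+4=7
halt.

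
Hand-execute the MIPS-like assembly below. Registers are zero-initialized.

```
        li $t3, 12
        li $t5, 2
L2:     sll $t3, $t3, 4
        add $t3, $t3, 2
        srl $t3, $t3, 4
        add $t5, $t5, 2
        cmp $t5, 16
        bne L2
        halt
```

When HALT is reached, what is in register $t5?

li $t3, 12 → $t3=12
li $t5, 2 → $t5=2
sll $t3, $t3, 4 → $t3=12<<4=192
add $t3, $t3, 2 → $t3=192+2=194
srl $t3, $t3, 4 → $t3=194>>4=12
add $t5, $t5, 2 → $t5=2+2=4
cmp $t5, 16  (cmp 4,16)
bne L2: taken
sll $t3, $t3, 4 → $t3=12<<4=192
add $t3, $t3, 2 → $t3=192+2=194
srl $t3, $t3, 4 → $t3=194>>4=12
add $t5, $t5, 2 → $t5=4+2=6
cmp $t5, 16  (cmp 6,16)
bne L2: taken
sll $t3, $t3, 4 → $t3=12<<4=192
add $t3, $t3, 2 → $t3=192+2=194
srl $t3, $t3, 4 → $t3=194>>4=12
add $t5, $t5, 2 → $t5=6+2=8
cmp $t5, 16  (cmp 8,16)
bne L2: taken
sll $t3, $t3, 4 → $t3=12<<4=192
add $t3, $t3, 2 → $t3=192+2=194
srl $t3, $t3, 4 → $t3=194>>4=12
add $t5, $t5, 2 → $t5=8+2=10
cmp $t5, 16  (cmp 10,16)
bne L2: taken
sll $t3, $t3, 4 → $t3=12<<4=192
add $t3, $t3, 2 → $t3=192+2=194
srl $t3, $t3, 4 → $t3=194>>4=12
add $t5, $t5, 2 → $t5=10+2=12
cmp $t5, 16  (cmp 12,16)
bne L2: taken
sll $t3, $t3, 4 → $t3=12<<4=192
add $t3, $t3, 2 → $t3=192+2=194
srl $t3, $t3, 4 → $t3=194>>4=12
add $t5, $t5, 2 → $t5=12+2=14
cmp $t5, 16  (cmp 14,16)
bne L2: taken
sll $t3, $t3, 4 → $t3=12<<4=192
add $t3, $t3, 2 → $t3=192+2=194
srl $t3, $t3, 4 → $t3=194>>4=12
add $t5, $t5, 2 → $t5=14+2=16
cmp $t5, 16  (cmp 16,16)
bne L2: not taken
halt.

16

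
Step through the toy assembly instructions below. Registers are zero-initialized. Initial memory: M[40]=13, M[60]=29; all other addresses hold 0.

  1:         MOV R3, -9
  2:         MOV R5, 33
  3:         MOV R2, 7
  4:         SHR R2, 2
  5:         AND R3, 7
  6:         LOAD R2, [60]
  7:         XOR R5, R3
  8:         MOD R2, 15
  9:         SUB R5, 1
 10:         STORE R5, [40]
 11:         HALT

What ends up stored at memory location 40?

after MOV R3, -9: R3=-9
after MOV R5, 33: R5=33
after MOV R2, 7: R2=7
after SHR R2, 2: R2=7>>2=1
after AND R3, 7: R3=(-9)&7=7
after LOAD R2, [60]: R2=M[60]=29
after XOR R5, R3: R5=33^7=38
after MOD R2, 15: R2=29%15=14
after SUB R5, 1: R5=38-1=37
STORE R5, [40] → M[40]=37
halt.

37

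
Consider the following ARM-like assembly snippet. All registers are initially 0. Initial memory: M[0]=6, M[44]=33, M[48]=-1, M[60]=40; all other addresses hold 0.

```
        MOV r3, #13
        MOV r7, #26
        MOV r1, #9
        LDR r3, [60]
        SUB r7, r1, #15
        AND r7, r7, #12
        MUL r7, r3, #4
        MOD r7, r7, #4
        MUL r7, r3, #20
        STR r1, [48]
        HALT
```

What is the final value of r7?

800

after MOV r3, #13: r3=13
after MOV r7, #26: r7=26
after MOV r1, #9: r1=9
after LDR r3, [60]: r3=M[60]=40
after SUB r7, r1, #15: r7=9-15=-6
after AND r7, r7, #12: r7=(-6)&12=8
after MUL r7, r3, #4: r7=40*4=160
after MOD r7, r7, #4: r7=160%4=0
after MUL r7, r3, #20: r7=40*20=800
STR r1, [48] → M[48]=9
halt.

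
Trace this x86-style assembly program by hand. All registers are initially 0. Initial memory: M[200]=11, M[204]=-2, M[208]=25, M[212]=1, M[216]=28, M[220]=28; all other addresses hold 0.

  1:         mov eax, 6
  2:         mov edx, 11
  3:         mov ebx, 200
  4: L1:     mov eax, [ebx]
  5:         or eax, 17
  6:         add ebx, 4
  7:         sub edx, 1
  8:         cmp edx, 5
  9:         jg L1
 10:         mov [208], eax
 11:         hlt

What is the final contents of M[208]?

29

after mov eax, 6: eax=6
after mov edx, 11: edx=11
after mov ebx, 200: ebx=200
after mov eax, [ebx]: eax=M[200]=11
after or eax, 17: eax=11|17=27
after add ebx, 4: ebx=200+4=204
after sub edx, 1: edx=11-1=10
cmp edx, 5  (cmp 10,5)
jg L1: taken
after mov eax, [ebx]: eax=M[204]=-2
after or eax, 17: eax=(-2)|17=-1
after add ebx, 4: ebx=204+4=208
after sub edx, 1: edx=10-1=9
cmp edx, 5  (cmp 9,5)
jg L1: taken
after mov eax, [ebx]: eax=M[208]=25
after or eax, 17: eax=25|17=25
after add ebx, 4: ebx=208+4=212
after sub edx, 1: edx=9-1=8
cmp edx, 5  (cmp 8,5)
jg L1: taken
after mov eax, [ebx]: eax=M[212]=1
after or eax, 17: eax=1|17=17
after add ebx, 4: ebx=212+4=216
after sub edx, 1: edx=8-1=7
cmp edx, 5  (cmp 7,5)
jg L1: taken
after mov eax, [ebx]: eax=M[216]=28
after or eax, 17: eax=28|17=29
after add ebx, 4: ebx=216+4=220
after sub edx, 1: edx=7-1=6
cmp edx, 5  (cmp 6,5)
jg L1: taken
after mov eax, [ebx]: eax=M[220]=28
after or eax, 17: eax=28|17=29
after add ebx, 4: ebx=220+4=224
after sub edx, 1: edx=6-1=5
cmp edx, 5  (cmp 5,5)
jg L1: not taken
mov [208], eax → M[208]=29
halt.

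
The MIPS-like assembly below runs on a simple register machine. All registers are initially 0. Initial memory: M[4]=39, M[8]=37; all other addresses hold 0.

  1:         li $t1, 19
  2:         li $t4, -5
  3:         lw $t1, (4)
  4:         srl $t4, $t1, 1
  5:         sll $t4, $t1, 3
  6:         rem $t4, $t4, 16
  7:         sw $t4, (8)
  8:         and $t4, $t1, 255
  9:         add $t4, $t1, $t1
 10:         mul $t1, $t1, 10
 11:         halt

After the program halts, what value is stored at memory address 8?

after li $t1, 19: $t1=19
after li $t4, -5: $t4=-5
after lw $t1, (4): $t1=M[4]=39
after srl $t4, $t1, 1: $t4=39>>1=19
after sll $t4, $t1, 3: $t4=39<<3=312
after rem $t4, $t4, 16: $t4=312%16=8
sw $t4, (8) → M[8]=8
after and $t4, $t1, 255: $t4=39&255=39
after add $t4, $t1, $t1: $t4=39+39=78
after mul $t1, $t1, 10: $t1=39*10=390
halt.

8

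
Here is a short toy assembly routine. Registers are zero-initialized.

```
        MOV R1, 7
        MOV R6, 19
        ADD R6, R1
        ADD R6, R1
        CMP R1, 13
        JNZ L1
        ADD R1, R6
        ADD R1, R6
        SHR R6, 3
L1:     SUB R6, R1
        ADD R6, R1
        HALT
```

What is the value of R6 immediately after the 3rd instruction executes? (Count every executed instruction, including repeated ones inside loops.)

26

R1=7
R6=19
R6=19+7=26
After step 3: R6 = 26.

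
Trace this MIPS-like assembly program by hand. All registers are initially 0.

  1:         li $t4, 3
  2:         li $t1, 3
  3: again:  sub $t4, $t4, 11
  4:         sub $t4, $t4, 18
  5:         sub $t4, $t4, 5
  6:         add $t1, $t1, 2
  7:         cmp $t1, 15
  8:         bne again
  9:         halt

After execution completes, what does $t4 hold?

-201

$t4=3
$t1=3
$t4=3-11=-8
$t4=(-8)-18=-26
$t4=(-26)-5=-31
$t1=3+2=5
cmp $t1, 15  (cmp 5,15)
bne again: taken
$t4=(-31)-11=-42
$t4=(-42)-18=-60
$t4=(-60)-5=-65
$t1=5+2=7
cmp $t1, 15  (cmp 7,15)
bne again: taken
$t4=(-65)-11=-76
$t4=(-76)-18=-94
$t4=(-94)-5=-99
$t1=7+2=9
cmp $t1, 15  (cmp 9,15)
bne again: taken
$t4=(-99)-11=-110
$t4=(-110)-18=-128
$t4=(-128)-5=-133
$t1=9+2=11
cmp $t1, 15  (cmp 11,15)
bne again: taken
$t4=(-133)-11=-144
$t4=(-144)-18=-162
$t4=(-162)-5=-167
$t1=11+2=13
cmp $t1, 15  (cmp 13,15)
bne again: taken
$t4=(-167)-11=-178
$t4=(-178)-18=-196
$t4=(-196)-5=-201
$t1=13+2=15
cmp $t1, 15  (cmp 15,15)
bne again: not taken
halt.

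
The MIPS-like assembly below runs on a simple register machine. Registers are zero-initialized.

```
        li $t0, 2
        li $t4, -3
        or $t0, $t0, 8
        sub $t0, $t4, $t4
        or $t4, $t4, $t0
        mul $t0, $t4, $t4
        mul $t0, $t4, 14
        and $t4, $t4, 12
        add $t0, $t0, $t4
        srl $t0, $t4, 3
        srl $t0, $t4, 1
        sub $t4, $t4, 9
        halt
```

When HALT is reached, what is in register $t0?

li $t0, 2 → $t0=2
li $t4, -3 → $t4=-3
or $t0, $t0, 8 → $t0=2|8=10
sub $t0, $t4, $t4 → $t0=(-3)-(-3)=0
or $t4, $t4, $t0 → $t4=(-3)|0=-3
mul $t0, $t4, $t4 → $t0=(-3)*(-3)=9
mul $t0, $t4, 14 → $t0=(-3)*14=-42
and $t4, $t4, 12 → $t4=(-3)&12=12
add $t0, $t0, $t4 → $t0=(-42)+12=-30
srl $t0, $t4, 3 → $t0=12>>3=1
srl $t0, $t4, 1 → $t0=12>>1=6
sub $t4, $t4, 9 → $t4=12-9=3
halt.

6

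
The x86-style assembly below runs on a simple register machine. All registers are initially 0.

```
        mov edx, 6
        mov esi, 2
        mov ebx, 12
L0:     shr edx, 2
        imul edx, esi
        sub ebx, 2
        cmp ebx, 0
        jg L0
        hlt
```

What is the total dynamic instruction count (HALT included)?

mov edx, 6 → edx=6
mov esi, 2 → esi=2
mov ebx, 12 → ebx=12
shr edx, 2 → edx=6>>2=1
imul edx, esi → edx=1*2=2
sub ebx, 2 → ebx=12-2=10
cmp ebx, 0  (cmp 10,0)
jg L0: taken
shr edx, 2 → edx=2>>2=0
imul edx, esi → edx=0*2=0
sub ebx, 2 → ebx=10-2=8
cmp ebx, 0  (cmp 8,0)
jg L0: taken
shr edx, 2 → edx=0>>2=0
imul edx, esi → edx=0*2=0
sub ebx, 2 → ebx=8-2=6
cmp ebx, 0  (cmp 6,0)
jg L0: taken
shr edx, 2 → edx=0>>2=0
imul edx, esi → edx=0*2=0
sub ebx, 2 → ebx=6-2=4
cmp ebx, 0  (cmp 4,0)
jg L0: taken
shr edx, 2 → edx=0>>2=0
imul edx, esi → edx=0*2=0
sub ebx, 2 → ebx=4-2=2
cmp ebx, 0  (cmp 2,0)
jg L0: taken
shr edx, 2 → edx=0>>2=0
imul edx, esi → edx=0*2=0
sub ebx, 2 → ebx=2-2=0
cmp ebx, 0  (cmp 0,0)
jg L0: not taken
halt.
Total executed instructions: 34.

34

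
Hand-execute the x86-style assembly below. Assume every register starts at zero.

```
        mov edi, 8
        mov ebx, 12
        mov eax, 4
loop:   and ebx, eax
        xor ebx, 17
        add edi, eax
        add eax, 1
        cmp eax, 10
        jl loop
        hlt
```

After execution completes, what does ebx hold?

mov edi, 8 → edi=8
mov ebx, 12 → ebx=12
mov eax, 4 → eax=4
and ebx, eax → ebx=12&4=4
xor ebx, 17 → ebx=4^17=21
add edi, eax → edi=8+4=12
add eax, 1 → eax=4+1=5
cmp eax, 10  (cmp 5,10)
jl loop: taken
and ebx, eax → ebx=21&5=5
xor ebx, 17 → ebx=5^17=20
add edi, eax → edi=12+5=17
add eax, 1 → eax=5+1=6
cmp eax, 10  (cmp 6,10)
jl loop: taken
and ebx, eax → ebx=20&6=4
xor ebx, 17 → ebx=4^17=21
add edi, eax → edi=17+6=23
add eax, 1 → eax=6+1=7
cmp eax, 10  (cmp 7,10)
jl loop: taken
and ebx, eax → ebx=21&7=5
xor ebx, 17 → ebx=5^17=20
add edi, eax → edi=23+7=30
add eax, 1 → eax=7+1=8
cmp eax, 10  (cmp 8,10)
jl loop: taken
and ebx, eax → ebx=20&8=0
xor ebx, 17 → ebx=0^17=17
add edi, eax → edi=30+8=38
add eax, 1 → eax=8+1=9
cmp eax, 10  (cmp 9,10)
jl loop: taken
and ebx, eax → ebx=17&9=1
xor ebx, 17 → ebx=1^17=16
add edi, eax → edi=38+9=47
add eax, 1 → eax=9+1=10
cmp eax, 10  (cmp 10,10)
jl loop: not taken
halt.

16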